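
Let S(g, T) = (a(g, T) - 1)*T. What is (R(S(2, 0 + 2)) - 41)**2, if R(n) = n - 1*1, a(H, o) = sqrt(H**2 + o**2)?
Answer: 1968 - 352*sqrt(2) ≈ 1470.2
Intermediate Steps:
S(g, T) = T*(-1 + sqrt(T**2 + g**2)) (S(g, T) = (sqrt(g**2 + T**2) - 1)*T = (sqrt(T**2 + g**2) - 1)*T = (-1 + sqrt(T**2 + g**2))*T = T*(-1 + sqrt(T**2 + g**2)))
R(n) = -1 + n (R(n) = n - 1 = -1 + n)
(R(S(2, 0 + 2)) - 41)**2 = ((-1 + (0 + 2)*(-1 + sqrt((0 + 2)**2 + 2**2))) - 41)**2 = ((-1 + 2*(-1 + sqrt(2**2 + 4))) - 41)**2 = ((-1 + 2*(-1 + sqrt(4 + 4))) - 41)**2 = ((-1 + 2*(-1 + sqrt(8))) - 41)**2 = ((-1 + 2*(-1 + 2*sqrt(2))) - 41)**2 = ((-1 + (-2 + 4*sqrt(2))) - 41)**2 = ((-3 + 4*sqrt(2)) - 41)**2 = (-44 + 4*sqrt(2))**2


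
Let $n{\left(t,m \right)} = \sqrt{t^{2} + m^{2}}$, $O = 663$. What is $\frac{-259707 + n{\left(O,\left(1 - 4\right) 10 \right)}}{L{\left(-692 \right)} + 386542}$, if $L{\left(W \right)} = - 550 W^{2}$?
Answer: $\frac{86569}{87662886} - \frac{\sqrt{48941}}{87662886} \approx 0.000985$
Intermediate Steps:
$n{\left(t,m \right)} = \sqrt{m^{2} + t^{2}}$
$\frac{-259707 + n{\left(O,\left(1 - 4\right) 10 \right)}}{L{\left(-692 \right)} + 386542} = \frac{-259707 + \sqrt{\left(\left(1 - 4\right) 10\right)^{2} + 663^{2}}}{- 550 \left(-692\right)^{2} + 386542} = \frac{-259707 + \sqrt{\left(\left(-3\right) 10\right)^{2} + 439569}}{\left(-550\right) 478864 + 386542} = \frac{-259707 + \sqrt{\left(-30\right)^{2} + 439569}}{-263375200 + 386542} = \frac{-259707 + \sqrt{900 + 439569}}{-262988658} = \left(-259707 + \sqrt{440469}\right) \left(- \frac{1}{262988658}\right) = \left(-259707 + 3 \sqrt{48941}\right) \left(- \frac{1}{262988658}\right) = \frac{86569}{87662886} - \frac{\sqrt{48941}}{87662886}$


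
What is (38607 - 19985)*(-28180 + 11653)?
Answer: -307765794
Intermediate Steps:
(38607 - 19985)*(-28180 + 11653) = 18622*(-16527) = -307765794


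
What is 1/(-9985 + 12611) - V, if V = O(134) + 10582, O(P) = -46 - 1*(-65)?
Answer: -27838225/2626 ≈ -10601.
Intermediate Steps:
O(P) = 19 (O(P) = -46 + 65 = 19)
V = 10601 (V = 19 + 10582 = 10601)
1/(-9985 + 12611) - V = 1/(-9985 + 12611) - 1*10601 = 1/2626 - 10601 = -27838225/2626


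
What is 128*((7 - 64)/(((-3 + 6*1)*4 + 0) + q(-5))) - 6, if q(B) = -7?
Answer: -7326/5 ≈ -1465.2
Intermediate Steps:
128*((7 - 64)/(((-3 + 6*1)*4 + 0) + q(-5))) - 6 = 128*((7 - 64)/(((-3 + 6*1)*4 + 0) - 7)) - 6 = 128*(-57/(((-3 + 6)*4 + 0) - 7)) - 6 = 128*(-57/((3*4 + 0) - 7)) - 6 = 128*(-57/((12 + 0) - 7)) - 6 = 128*(-57/(12 - 7)) - 6 = 128*(-57/5) - 6 = -7296/5 - 6 = -7326/5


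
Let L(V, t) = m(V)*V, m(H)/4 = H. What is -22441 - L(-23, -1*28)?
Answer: -24557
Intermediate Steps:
m(H) = 4*H
L(V, t) = 4*V² (L(V, t) = (4*V)*V = 4*V²)
-22441 - L(-23, -1*28) = -22441 - 4*(-23)² = -22441 - 4*529 = -22441 - 1*2116 = -22441 - 2116 = -24557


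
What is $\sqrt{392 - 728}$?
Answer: $4 i \sqrt{21} \approx 18.33 i$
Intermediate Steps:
$\sqrt{392 - 728} = \sqrt{-336} = 4 i \sqrt{21}$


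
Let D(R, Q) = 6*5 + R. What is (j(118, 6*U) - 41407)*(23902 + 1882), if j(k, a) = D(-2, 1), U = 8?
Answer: -1066916136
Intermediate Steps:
D(R, Q) = 30 + R
j(k, a) = 28 (j(k, a) = 30 - 2 = 28)
(j(118, 6*U) - 41407)*(23902 + 1882) = (28 - 41407)*(23902 + 1882) = -41379*25784 = -1066916136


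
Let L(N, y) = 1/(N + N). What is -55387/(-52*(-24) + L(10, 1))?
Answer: -1107740/24961 ≈ -44.379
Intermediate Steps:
L(N, y) = 1/(2*N)
-55387/(-52*(-24) + L(10, 1)) = -55387/(-52*(-24) + (1/2)/10) = -55387/(1248 + (1/2)*(1/10)) = -55387/(1248 + 1/20) = -55387/24961/20 = -55387*20/24961 = -1107740/24961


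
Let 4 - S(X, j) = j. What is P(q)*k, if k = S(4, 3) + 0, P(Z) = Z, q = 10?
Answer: 10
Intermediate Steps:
S(X, j) = 4 - j
k = 1 (k = (4 - 1*3) + 0 = (4 - 3) + 0 = 1 + 0 = 1)
P(q)*k = 10*1 = 10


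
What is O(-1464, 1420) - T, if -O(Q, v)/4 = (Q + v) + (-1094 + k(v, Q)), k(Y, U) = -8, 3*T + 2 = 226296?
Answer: -212542/3 ≈ -70847.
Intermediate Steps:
T = 226294/3 (T = -⅔ + (⅓)*226296 = -⅔ + 75432 = 226294/3 ≈ 75431.)
O(Q, v) = 4408 - 4*Q - 4*v (O(Q, v) = -4*((Q + v) + (-1094 - 8)) = -4*((Q + v) - 1102) = -4*(-1102 + Q + v) = 4408 - 4*Q - 4*v)
O(-1464, 1420) - T = (4408 - 4*(-1464) - 4*1420) - 1*226294/3 = (4408 + 5856 - 5680) - 226294/3 = 4584 - 226294/3 = -212542/3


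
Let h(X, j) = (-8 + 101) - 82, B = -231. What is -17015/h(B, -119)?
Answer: -17015/11 ≈ -1546.8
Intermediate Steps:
h(X, j) = 11 (h(X, j) = 93 - 82 = 11)
-17015/h(B, -119) = -17015/11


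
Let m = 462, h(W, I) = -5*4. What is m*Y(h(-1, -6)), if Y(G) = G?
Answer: -9240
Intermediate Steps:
h(W, I) = -20
m*Y(h(-1, -6)) = 462*(-20) = -9240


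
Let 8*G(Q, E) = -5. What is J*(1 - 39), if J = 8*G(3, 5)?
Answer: 190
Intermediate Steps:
G(Q, E) = -5/8 (G(Q, E) = (⅛)*(-5) = -5/8)
J = -5 (J = 8*(-5/8) = -5)
J*(1 - 39) = -5*(1 - 39) = -5*(-38) = 190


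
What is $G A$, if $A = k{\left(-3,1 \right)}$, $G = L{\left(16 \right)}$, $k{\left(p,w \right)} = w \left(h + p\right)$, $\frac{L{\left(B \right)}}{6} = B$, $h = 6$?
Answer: $288$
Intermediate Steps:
$L{\left(B \right)} = 6 B$
$k{\left(p,w \right)} = w \left(6 + p\right)$
$G = 96$ ($G = 6 \cdot 16 = 96$)
$A = 3$ ($A = 1 \left(6 - 3\right) = 1 \cdot 3 = 3$)
$G A = 96 \cdot 3 = 288$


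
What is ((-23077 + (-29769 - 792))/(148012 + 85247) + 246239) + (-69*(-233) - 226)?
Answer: 4702676744/17943 ≈ 2.6209e+5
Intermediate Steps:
((-23077 + (-29769 - 792))/(148012 + 85247) + 246239) + (-69*(-233) - 226) = ((-23077 - 30561)/233259 + 246239) + (16077 - 226) = (-53638*1/233259 + 246239) + 15851 = (-4126/17943 + 246239) + 15851 = 4418262251/17943 + 15851 = 4702676744/17943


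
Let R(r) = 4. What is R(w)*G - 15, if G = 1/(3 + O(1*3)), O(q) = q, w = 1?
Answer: -43/3 ≈ -14.333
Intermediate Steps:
G = ⅙ (G = 1/(3 + 1*3) = 1/(3 + 3) = 1/6 = ⅙ ≈ 0.16667)
R(w)*G - 15 = 4*(⅙) - 15 = ⅔ - 15 = -43/3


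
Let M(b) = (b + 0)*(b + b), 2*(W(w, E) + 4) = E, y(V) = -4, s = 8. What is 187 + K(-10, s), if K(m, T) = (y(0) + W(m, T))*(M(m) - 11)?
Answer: -569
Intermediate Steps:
W(w, E) = -4 + E/2
M(b) = 2*b² (M(b) = b*(2*b) = 2*b²)
K(m, T) = (-11 + 2*m²)*(-8 + T/2) (K(m, T) = (-4 + (-4 + T/2))*(2*m² - 11) = (-8 + T/2)*(-11 + 2*m²) = (-11 + 2*m²)*(-8 + T/2))
187 + K(-10, s) = 187 + (88 - 16*(-10)² - 11/2*8 + 8*(-10)²) = 187 + (88 - 16*100 - 44 + 8*100) = 187 + (88 - 1600 - 44 + 800) = 187 - 756 = -569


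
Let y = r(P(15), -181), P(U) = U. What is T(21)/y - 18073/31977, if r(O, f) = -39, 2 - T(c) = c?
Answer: -2948/37791 ≈ -0.078008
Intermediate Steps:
T(c) = 2 - c
y = -39
T(21)/y - 18073/31977 = (2 - 1*21)/(-39) - 18073/31977 = (2 - 21)*(-1/39) - 18073*1/31977 = -19*(-1/39) - 1643/2907 = 19/39 - 1643/2907 = -2948/37791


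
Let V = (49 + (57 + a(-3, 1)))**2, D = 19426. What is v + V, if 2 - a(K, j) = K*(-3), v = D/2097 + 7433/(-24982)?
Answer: 513917189785/52387254 ≈ 9810.0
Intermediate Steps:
v = 469713331/52387254 (v = 19426/2097 + 7433/(-24982) = 19426*(1/2097) + 7433*(-1/24982) = 19426/2097 - 7433/24982 = 469713331/52387254 ≈ 8.9662)
a(K, j) = 2 + 3*K (a(K, j) = 2 - K*(-3) = 2 - (-3)*K = 2 + 3*K)
V = 9801 (V = (49 + (57 + (2 + 3*(-3))))**2 = (49 + (57 + (2 - 9)))**2 = (49 + (57 - 7))**2 = (49 + 50)**2 = 99**2 = 9801)
v + V = 469713331/52387254 + 9801 = 513917189785/52387254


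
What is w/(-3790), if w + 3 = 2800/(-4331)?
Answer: 15793/16414490 ≈ 0.00096214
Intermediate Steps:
w = -15793/4331 (w = -3 + 2800/(-4331) = -3 + 2800*(-1/4331) = -3 - 2800/4331 = -15793/4331 ≈ -3.6465)
w/(-3790) = -15793/4331/(-3790) = -15793/4331*(-1/3790) = 15793/16414490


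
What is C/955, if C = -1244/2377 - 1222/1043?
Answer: -4202186/2367646505 ≈ -0.0017748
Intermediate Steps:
C = -4202186/2479211 (C = -1244*1/2377 - 1222*1/1043 = -1244/2377 - 1222/1043 = -4202186/2479211 ≈ -1.6950)
C/955 = -4202186/2479211/955 = -4202186/2479211*1/955 = -4202186/2367646505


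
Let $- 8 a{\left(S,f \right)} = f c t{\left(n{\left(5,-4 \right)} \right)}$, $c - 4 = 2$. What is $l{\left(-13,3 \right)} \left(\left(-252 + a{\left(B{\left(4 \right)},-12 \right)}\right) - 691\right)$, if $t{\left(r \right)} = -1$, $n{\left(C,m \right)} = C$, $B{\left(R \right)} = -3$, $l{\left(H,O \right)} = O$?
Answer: $-2856$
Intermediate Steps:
$c = 6$ ($c = 4 + 2 = 6$)
$a{\left(S,f \right)} = \frac{3 f}{4}$ ($a{\left(S,f \right)} = - \frac{f 6 \left(-1\right)}{8} = - \frac{6 f \left(-1\right)}{8} = - \frac{\left(-6\right) f}{8} = \frac{3 f}{4}$)
$l{\left(-13,3 \right)} \left(\left(-252 + a{\left(B{\left(4 \right)},-12 \right)}\right) - 691\right) = 3 \left(\left(-252 + \frac{3}{4} \left(-12\right)\right) - 691\right) = 3 \left(\left(-252 - 9\right) - 691\right) = 3 \left(-261 - 691\right) = 3 \left(-952\right) = -2856$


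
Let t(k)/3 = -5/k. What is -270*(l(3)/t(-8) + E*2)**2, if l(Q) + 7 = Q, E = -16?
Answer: -1572864/5 ≈ -3.1457e+5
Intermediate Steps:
t(k) = -15/k (t(k) = 3*(-5/k) = -15/k)
l(Q) = -7 + Q
-270*(l(3)/t(-8) + E*2)**2 = -270*((-7 + 3)/((-15/(-8))) - 16*2)**2 = -270*(-4/((-15*(-1/8))) - 32)**2 = -270*(-4/15/8 - 32)**2 = -270*(-4*8/15 - 32)**2 = -270*(-32/15 - 32)**2 = -270*(-512/15)**2 = -270*262144/225 = -1572864/5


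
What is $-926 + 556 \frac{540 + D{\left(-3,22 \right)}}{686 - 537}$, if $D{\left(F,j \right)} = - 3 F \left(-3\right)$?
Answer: $\frac{147254}{149} \approx 988.28$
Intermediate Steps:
$D{\left(F,j \right)} = 9 F$
$-926 + 556 \frac{540 + D{\left(-3,22 \right)}}{686 - 537} = -926 + 556 \frac{540 + 9 \left(-3\right)}{686 - 537} = -926 + 556 \frac{540 - 27}{149} = -926 + 556 \cdot 513 \cdot \frac{1}{149} = -926 + 556 \cdot \frac{513}{149} = -926 + \frac{285228}{149} = \frac{147254}{149}$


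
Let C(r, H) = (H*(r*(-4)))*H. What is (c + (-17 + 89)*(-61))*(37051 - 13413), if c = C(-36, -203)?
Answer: 140166343152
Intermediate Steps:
C(r, H) = -4*r*H**2 (C(r, H) = (H*(-4*r))*H = (-4*H*r)*H = -4*r*H**2)
c = 5934096 (c = -4*(-36)*(-203)**2 = -4*(-36)*41209 = 5934096)
(c + (-17 + 89)*(-61))*(37051 - 13413) = (5934096 + (-17 + 89)*(-61))*(37051 - 13413) = (5934096 + 72*(-61))*23638 = (5934096 - 4392)*23638 = 5929704*23638 = 140166343152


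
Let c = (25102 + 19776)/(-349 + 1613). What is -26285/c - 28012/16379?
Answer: -272718474748/367528381 ≈ -742.03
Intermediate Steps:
c = 22439/632 (c = 44878/1264 = 44878*(1/1264) = 22439/632 ≈ 35.505)
-26285/c - 28012/16379 = -26285/22439/632 - 28012/16379 = -26285*632/22439 - 28012*1/16379 = -16612120/22439 - 28012/16379 = -272718474748/367528381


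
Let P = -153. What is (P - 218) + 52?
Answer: -319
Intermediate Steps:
(P - 218) + 52 = (-153 - 218) + 52 = -371 + 52 = -319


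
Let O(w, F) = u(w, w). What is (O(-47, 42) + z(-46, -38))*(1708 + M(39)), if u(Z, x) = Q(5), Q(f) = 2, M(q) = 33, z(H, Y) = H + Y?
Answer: -142762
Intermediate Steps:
u(Z, x) = 2
O(w, F) = 2
(O(-47, 42) + z(-46, -38))*(1708 + M(39)) = (2 + (-46 - 38))*(1708 + 33) = (2 - 84)*1741 = -82*1741 = -142762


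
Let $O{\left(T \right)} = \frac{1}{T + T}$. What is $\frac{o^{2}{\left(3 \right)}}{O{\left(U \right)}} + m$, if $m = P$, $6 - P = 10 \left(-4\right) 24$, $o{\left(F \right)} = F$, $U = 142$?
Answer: $3522$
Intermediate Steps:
$O{\left(T \right)} = \frac{1}{2 T}$
$P = 966$ ($P = 6 - 10 \left(-4\right) 24 = 6 - \left(-40\right) 24 = 6 - -960 = 6 + 960 = 966$)
$m = 966$
$\frac{o^{2}{\left(3 \right)}}{O{\left(U \right)}} + m = \frac{3^{2}}{\frac{1}{2} \cdot \frac{1}{142}} + 966 = \frac{9}{\frac{1}{2} \cdot \frac{1}{142}} + 966 = 9 \frac{1}{\frac{1}{284}} + 966 = 9 \cdot 284 + 966 = 2556 + 966 = 3522$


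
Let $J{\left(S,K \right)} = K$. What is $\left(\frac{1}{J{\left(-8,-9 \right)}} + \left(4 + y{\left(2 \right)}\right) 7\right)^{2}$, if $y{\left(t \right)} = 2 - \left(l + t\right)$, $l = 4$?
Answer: $\frac{1}{81} \approx 0.012346$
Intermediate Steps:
$y{\left(t \right)} = -2 - t$ ($y{\left(t \right)} = 2 - \left(4 + t\right) = -2 - t$)
$\left(\frac{1}{J{\left(-8,-9 \right)}} + \left(4 + y{\left(2 \right)}\right) 7\right)^{2} = \left(\frac{1}{-9} + \left(4 - 4\right) 7\right)^{2} = \left(- \frac{1}{9} + \left(4 - 4\right) 7\right)^{2} = \left(- \frac{1}{9} + 0 \cdot 7\right)^{2} = \left(- \frac{1}{9} + 0\right)^{2} = \left(- \frac{1}{9}\right)^{2} = \frac{1}{81}$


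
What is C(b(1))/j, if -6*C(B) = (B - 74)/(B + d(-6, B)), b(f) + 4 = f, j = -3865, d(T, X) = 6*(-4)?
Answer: 77/626130 ≈ 0.00012298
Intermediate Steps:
d(T, X) = -24
b(f) = -4 + f
C(B) = -(-74 + B)/(6*(-24 + B)) (C(B) = -(B - 74)/(6*(B - 24)) = -(-74 + B)/(6*(-24 + B)))
C(b(1))/j = ((74 - (-4 + 1))/(6*(-24 + (-4 + 1))))/(-3865) = ((74 - 1*(-3))/(6*(-24 - 3)))*(-1/3865) = ((⅙)*(74 + 3)/(-27))*(-1/3865) = ((⅙)*(-1/27)*77)*(-1/3865) = -77/162*(-1/3865) = 77/626130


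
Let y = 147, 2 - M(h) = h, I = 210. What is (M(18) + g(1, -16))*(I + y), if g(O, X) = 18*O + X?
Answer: -4998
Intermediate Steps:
g(O, X) = X + 18*O
M(h) = 2 - h
(M(18) + g(1, -16))*(I + y) = ((2 - 1*18) + (-16 + 18*1))*(210 + 147) = ((2 - 18) + (-16 + 18))*357 = (-16 + 2)*357 = -14*357 = -4998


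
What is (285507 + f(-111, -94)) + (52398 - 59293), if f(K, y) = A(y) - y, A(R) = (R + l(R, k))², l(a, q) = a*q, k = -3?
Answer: 314050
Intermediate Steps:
A(R) = 4*R² (A(R) = (R + R*(-3))² = (R - 3*R)² = (-2*R)² = 4*R²)
f(K, y) = -y + 4*y² (f(K, y) = 4*y² - y = -y + 4*y²)
(285507 + f(-111, -94)) + (52398 - 59293) = (285507 - 94*(-1 + 4*(-94))) + (52398 - 59293) = (285507 - 94*(-1 - 376)) - 6895 = (285507 - 94*(-377)) - 6895 = (285507 + 35438) - 6895 = 320945 - 6895 = 314050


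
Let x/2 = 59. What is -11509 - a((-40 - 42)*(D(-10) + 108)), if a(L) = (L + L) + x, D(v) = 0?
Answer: 6085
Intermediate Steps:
x = 118 (x = 2*59 = 118)
a(L) = 118 + 2*L (a(L) = (L + L) + 118 = 2*L + 118 = 118 + 2*L)
-11509 - a((-40 - 42)*(D(-10) + 108)) = -11509 - (118 + 2*((-40 - 42)*(0 + 108))) = -11509 - (118 + 2*(-82*108)) = -11509 - (118 + 2*(-8856)) = -11509 - (118 - 17712) = -11509 - 1*(-17594) = -11509 + 17594 = 6085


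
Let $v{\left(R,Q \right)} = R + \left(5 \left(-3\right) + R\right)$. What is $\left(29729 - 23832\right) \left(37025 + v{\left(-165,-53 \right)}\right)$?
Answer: $216301960$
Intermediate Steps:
$v{\left(R,Q \right)} = -15 + 2 R$ ($v{\left(R,Q \right)} = R + \left(-15 + R\right) = -15 + 2 R$)
$\left(29729 - 23832\right) \left(37025 + v{\left(-165,-53 \right)}\right) = \left(29729 - 23832\right) \left(37025 + \left(-15 + 2 \left(-165\right)\right)\right) = 5897 \left(37025 - 345\right) = 5897 \cdot 36680 = 216301960$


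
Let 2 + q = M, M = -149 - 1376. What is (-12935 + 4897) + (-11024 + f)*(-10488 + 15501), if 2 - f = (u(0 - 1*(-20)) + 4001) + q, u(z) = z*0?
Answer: -67663486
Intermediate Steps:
M = -1525
q = -1527 (q = -2 - 1525 = -1527)
u(z) = 0
f = -2472 (f = 2 - ((0 + 4001) - 1527) = 2 - (4001 - 1527) = 2 - 1*2474 = 2 - 2474 = -2472)
(-12935 + 4897) + (-11024 + f)*(-10488 + 15501) = (-12935 + 4897) + (-11024 - 2472)*(-10488 + 15501) = -8038 - 13496*5013 = -8038 - 67655448 = -67663486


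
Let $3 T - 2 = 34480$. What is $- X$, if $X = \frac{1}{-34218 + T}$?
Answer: $\frac{1}{22724} \approx 4.4006 \cdot 10^{-5}$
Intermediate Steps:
$T = 11494$ ($T = \frac{2}{3} + \frac{1}{3} \cdot 34480 = \frac{2}{3} + \frac{34480}{3} = 11494$)
$X = - \frac{1}{22724}$ ($X = \frac{1}{-34218 + 11494} = \frac{1}{-22724} = - \frac{1}{22724} \approx -4.4006 \cdot 10^{-5}$)
$- X = \left(-1\right) \left(- \frac{1}{22724}\right) = \frac{1}{22724}$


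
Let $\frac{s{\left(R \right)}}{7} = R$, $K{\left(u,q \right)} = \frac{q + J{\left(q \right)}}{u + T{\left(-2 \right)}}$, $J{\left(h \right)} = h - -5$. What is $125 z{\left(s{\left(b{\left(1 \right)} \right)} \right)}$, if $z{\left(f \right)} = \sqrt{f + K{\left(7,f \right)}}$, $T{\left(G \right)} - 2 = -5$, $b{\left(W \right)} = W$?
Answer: $\frac{125 \sqrt{47}}{2} \approx 428.48$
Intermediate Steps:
$J{\left(h \right)} = 5 + h$ ($J{\left(h \right)} = h + 5 = 5 + h$)
$T{\left(G \right)} = -3$ ($T{\left(G \right)} = 2 - 5 = -3$)
$K{\left(u,q \right)} = \frac{5 + 2 q}{-3 + u}$ ($K{\left(u,q \right)} = \frac{q + \left(5 + q\right)}{u - 3} = \frac{5 + 2 q}{-3 + u}$)
$s{\left(R \right)} = 7 R$
$z{\left(f \right)} = \sqrt{\frac{5}{4} + \frac{3 f}{2}}$ ($z{\left(f \right)} = \sqrt{f + \frac{5 + 2 f}{-3 + 7}} = \sqrt{f + \frac{5 + 2 f}{4}} = \sqrt{f + \left(\frac{5}{4} + \frac{f}{2}\right)} = \sqrt{\frac{5}{4} + \frac{3 f}{2}}$)
$125 z{\left(s{\left(b{\left(1 \right)} \right)} \right)} = 125 \frac{\sqrt{5 + 6 \cdot 7 \cdot 1}}{2} = 125 \frac{\sqrt{5 + 6 \cdot 7}}{2} = 125 \frac{\sqrt{5 + 42}}{2} = 125 \frac{\sqrt{47}}{2} = \frac{125 \sqrt{47}}{2}$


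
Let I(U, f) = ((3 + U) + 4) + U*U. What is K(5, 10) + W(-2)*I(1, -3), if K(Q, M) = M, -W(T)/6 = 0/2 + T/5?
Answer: 158/5 ≈ 31.600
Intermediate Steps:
W(T) = -6*T/5 (W(T) = -6*(0/2 + T/5) = -6*(0*(1/2) + T*(1/5)) = -6*(0 + T/5) = -6*T/5)
I(U, f) = 7 + U + U**2 (I(U, f) = (7 + U) + U**2 = 7 + U + U**2)
K(5, 10) + W(-2)*I(1, -3) = 10 + (-6/5*(-2))*(7 + 1 + 1**2) = 10 + 12*(7 + 1 + 1)/5 = 10 + (12/5)*9 = 10 + 108/5 = 158/5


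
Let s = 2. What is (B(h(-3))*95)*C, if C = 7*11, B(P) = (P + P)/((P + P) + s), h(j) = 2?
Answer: 14630/3 ≈ 4876.7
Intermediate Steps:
B(P) = 2*P/(2 + 2*P) (B(P) = (P + P)/((P + P) + 2) = (2*P)/(2*P + 2) = (2*P)/(2 + 2*P) = 2*P/(2 + 2*P))
C = 77
(B(h(-3))*95)*C = ((2/(1 + 2))*95)*77 = ((2/3)*95)*77 = (190/3)*77 = 14630/3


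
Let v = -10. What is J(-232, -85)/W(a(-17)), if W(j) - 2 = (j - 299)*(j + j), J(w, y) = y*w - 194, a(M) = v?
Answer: 9763/3091 ≈ 3.1585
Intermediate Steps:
a(M) = -10
J(w, y) = -194 + w*y (J(w, y) = w*y - 194 = -194 + w*y)
W(j) = 2 + 2*j*(-299 + j) (W(j) = 2 + (j - 299)*(j + j) = 2 + (-299 + j)*(2*j) = 2 + 2*j*(-299 + j))
J(-232, -85)/W(a(-17)) = (-194 - 232*(-85))/(2 - 598*(-10) + 2*(-10)²) = (-194 + 19720)/(2 + 5980 + 2*100) = 19526/(2 + 5980 + 200) = 19526/6182 = 19526*(1/6182) = 9763/3091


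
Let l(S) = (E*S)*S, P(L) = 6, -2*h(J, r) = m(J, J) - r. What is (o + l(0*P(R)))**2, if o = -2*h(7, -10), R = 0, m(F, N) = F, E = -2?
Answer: 289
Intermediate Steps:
h(J, r) = r/2 - J/2 (h(J, r) = -(J - r)/2 = r/2 - J/2)
l(S) = -2*S**2 (l(S) = (-2*S)*S = -2*S**2)
o = 17 (o = -2*((1/2)*(-10) - 1/2*7) = -2*(-5 - 7/2) = -2*(-17/2) = 17)
(o + l(0*P(R)))**2 = (17 - 2*(0*6)**2)**2 = (17 - 2*0**2)**2 = (17 - 2*0)**2 = (17 + 0)**2 = 17**2 = 289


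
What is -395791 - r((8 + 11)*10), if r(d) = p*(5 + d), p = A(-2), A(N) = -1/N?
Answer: -791777/2 ≈ -3.9589e+5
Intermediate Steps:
p = ½ (p = -1/(-2) = -1*(-½) = ½ ≈ 0.50000)
r(d) = 5/2 + d/2 (r(d) = (5 + d)/2 = 5/2 + d/2)
-395791 - r((8 + 11)*10) = -395791 - (5/2 + ((8 + 11)*10)/2) = -395791 - (5/2 + (19*10)/2) = -395791 - (5/2 + (½)*190) = -395791 - (5/2 + 95) = -395791 - 1*195/2 = -395791 - 195/2 = -791777/2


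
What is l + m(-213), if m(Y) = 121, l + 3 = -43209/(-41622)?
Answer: 1651535/13874 ≈ 119.04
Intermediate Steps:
l = -27219/13874 (l = -3 - 43209/(-41622) = -3 - 43209*(-1/41622) = -3 + 14403/13874 = -27219/13874 ≈ -1.9619)
l + m(-213) = -27219/13874 + 121 = 1651535/13874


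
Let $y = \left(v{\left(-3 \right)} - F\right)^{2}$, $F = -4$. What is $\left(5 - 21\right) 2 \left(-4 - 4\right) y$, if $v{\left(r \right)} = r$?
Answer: $256$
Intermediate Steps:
$y = 1$ ($y = \left(-3 - -4\right)^{2} = \left(-3 + 4\right)^{2} = 1^{2} = 1$)
$\left(5 - 21\right) 2 \left(-4 - 4\right) y = \left(5 - 21\right) 2 \left(-4 - 4\right) 1 = - 16 \cdot 2 \left(-8\right) 1 = \left(-16\right) \left(-16\right) 1 = 256 \cdot 1 = 256$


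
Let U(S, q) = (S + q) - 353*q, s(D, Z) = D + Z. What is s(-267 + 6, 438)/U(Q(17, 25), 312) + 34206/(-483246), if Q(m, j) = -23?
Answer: -640493504/8847187227 ≈ -0.072395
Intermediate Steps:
U(S, q) = S - 352*q
s(-267 + 6, 438)/U(Q(17, 25), 312) + 34206/(-483246) = ((-267 + 6) + 438)/(-23 - 352*312) + 34206/(-483246) = (-261 + 438)/(-23 - 109824) + 34206*(-1/483246) = 177/(-109847) - 5701/80541 = 177*(-1/109847) - 5701/80541 = -177/109847 - 5701/80541 = -640493504/8847187227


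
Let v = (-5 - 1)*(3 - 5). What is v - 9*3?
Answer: -15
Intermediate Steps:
v = 12 (v = -6*(-2) = 12)
v - 9*3 = 12 - 9*3 = 12 - 27 = -15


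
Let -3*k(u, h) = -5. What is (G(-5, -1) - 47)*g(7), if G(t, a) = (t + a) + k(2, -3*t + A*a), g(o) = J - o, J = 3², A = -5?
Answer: -308/3 ≈ -102.67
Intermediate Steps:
k(u, h) = 5/3 (k(u, h) = -⅓*(-5) = 5/3)
J = 9
g(o) = 9 - o
G(t, a) = 5/3 + a + t (G(t, a) = (t + a) + 5/3 = (a + t) + 5/3 = 5/3 + a + t)
(G(-5, -1) - 47)*g(7) = ((5/3 - 1 - 5) - 47)*(9 - 1*7) = (-13/3 - 47)*(9 - 7) = -154/3*2 = -308/3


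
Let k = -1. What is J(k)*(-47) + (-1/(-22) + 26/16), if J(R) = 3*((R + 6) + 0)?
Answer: -61893/88 ≈ -703.33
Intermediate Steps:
J(R) = 18 + 3*R (J(R) = 3*((6 + R) + 0) = 3*(6 + R) = 18 + 3*R)
J(k)*(-47) + (-1/(-22) + 26/16) = (18 + 3*(-1))*(-47) + (-1/(-22) + 26/16) = (18 - 3)*(-47) + (-1*(-1/22) + 26*(1/16)) = 15*(-47) + (1/22 + 13/8) = -705 + 147/88 = -61893/88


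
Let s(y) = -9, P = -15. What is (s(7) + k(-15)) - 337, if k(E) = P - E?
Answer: -346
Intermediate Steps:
k(E) = -15 - E
(s(7) + k(-15)) - 337 = (-9 + (-15 - 1*(-15))) - 337 = (-9 + (-15 + 15)) - 337 = (-9 + 0) - 337 = -9 - 337 = -346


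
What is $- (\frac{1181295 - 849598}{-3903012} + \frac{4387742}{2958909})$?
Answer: $- \frac{5381316146777}{3849552444636} \approx -1.3979$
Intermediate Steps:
$- (\frac{1181295 - 849598}{-3903012} + \frac{4387742}{2958909}) = - (\left(1181295 - 849598\right) \left(- \frac{1}{3903012}\right) + 4387742 \cdot \frac{1}{2958909}) = - (331697 \left(- \frac{1}{3903012}\right) + \frac{4387742}{2958909}) = - (- \frac{331697}{3903012} + \frac{4387742}{2958909}) = \left(-1\right) \frac{5381316146777}{3849552444636} = - \frac{5381316146777}{3849552444636}$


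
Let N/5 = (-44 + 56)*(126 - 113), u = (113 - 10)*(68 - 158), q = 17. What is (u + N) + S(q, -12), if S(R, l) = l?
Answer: -8502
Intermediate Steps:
u = -9270 (u = 103*(-90) = -9270)
N = 780 (N = 5*((-44 + 56)*(126 - 113)) = 5*(12*13) = 5*156 = 780)
(u + N) + S(q, -12) = (-9270 + 780) - 12 = -8490 - 12 = -8502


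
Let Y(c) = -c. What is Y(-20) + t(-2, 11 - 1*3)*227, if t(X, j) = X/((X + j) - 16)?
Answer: 327/5 ≈ 65.400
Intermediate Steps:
t(X, j) = X/(-16 + X + j)
Y(-20) + t(-2, 11 - 1*3)*227 = -1*(-20) - 2/(-16 - 2 + (11 - 1*3))*227 = 20 - 2/(-16 - 2 + (11 - 3))*227 = 20 - 2/(-16 - 2 + 8)*227 = 20 - 2/(-10)*227 = 20 - 2*(-⅒)*227 = 20 + (⅕)*227 = 20 + 227/5 = 327/5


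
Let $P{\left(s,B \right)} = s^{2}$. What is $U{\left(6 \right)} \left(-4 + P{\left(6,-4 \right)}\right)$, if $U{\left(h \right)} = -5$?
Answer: $-160$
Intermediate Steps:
$U{\left(6 \right)} \left(-4 + P{\left(6,-4 \right)}\right) = - 5 \left(-4 + 6^{2}\right) = - 5 \left(-4 + 36\right) = \left(-5\right) 32 = -160$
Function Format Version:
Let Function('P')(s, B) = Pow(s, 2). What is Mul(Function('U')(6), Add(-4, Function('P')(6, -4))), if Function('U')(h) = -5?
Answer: -160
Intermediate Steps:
Mul(Function('U')(6), Add(-4, Function('P')(6, -4))) = Mul(-5, Add(-4, Pow(6, 2))) = Mul(-5, Add(-4, 36)) = Mul(-5, 32) = -160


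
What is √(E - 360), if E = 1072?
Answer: 2*√178 ≈ 26.683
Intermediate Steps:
√(E - 360) = √(1072 - 360) = √712 = 2*√178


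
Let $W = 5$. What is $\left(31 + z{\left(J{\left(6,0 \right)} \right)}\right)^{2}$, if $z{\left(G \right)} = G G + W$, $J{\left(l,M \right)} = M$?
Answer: $1296$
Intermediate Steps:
$z{\left(G \right)} = 5 + G^{2}$ ($z{\left(G \right)} = G G + 5 = G^{2} + 5 = 5 + G^{2}$)
$\left(31 + z{\left(J{\left(6,0 \right)} \right)}\right)^{2} = \left(31 + \left(5 + 0^{2}\right)\right)^{2} = \left(31 + \left(5 + 0\right)\right)^{2} = \left(31 + 5\right)^{2} = 36^{2} = 1296$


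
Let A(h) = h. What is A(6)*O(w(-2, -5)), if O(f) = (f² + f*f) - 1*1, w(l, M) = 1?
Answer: 6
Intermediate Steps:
O(f) = -1 + 2*f² (O(f) = (f² + f²) - 1 = 2*f² - 1 = -1 + 2*f²)
A(6)*O(w(-2, -5)) = 6*(-1 + 2*1²) = 6*(-1 + 2*1) = 6*(-1 + 2) = 6*1 = 6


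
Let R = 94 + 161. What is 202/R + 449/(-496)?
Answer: -14303/126480 ≈ -0.11309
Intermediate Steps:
R = 255
202/R + 449/(-496) = 202/255 + 449/(-496) = 202*(1/255) + 449*(-1/496) = 202/255 - 449/496 = -14303/126480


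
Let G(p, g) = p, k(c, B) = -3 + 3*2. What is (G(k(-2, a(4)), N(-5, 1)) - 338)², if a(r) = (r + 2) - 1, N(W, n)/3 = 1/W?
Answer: 112225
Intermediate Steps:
N(W, n) = 3/W
a(r) = 1 + r (a(r) = (2 + r) - 1 = 1 + r)
k(c, B) = 3 (k(c, B) = -3 + 6 = 3)
(G(k(-2, a(4)), N(-5, 1)) - 338)² = (3 - 338)² = (-335)² = 112225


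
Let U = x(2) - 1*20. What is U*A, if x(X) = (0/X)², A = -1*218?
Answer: 4360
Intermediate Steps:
A = -218
x(X) = 0 (x(X) = 0² = 0)
U = -20 (U = 0 - 1*20 = 0 - 20 = -20)
U*A = -20*(-218) = 4360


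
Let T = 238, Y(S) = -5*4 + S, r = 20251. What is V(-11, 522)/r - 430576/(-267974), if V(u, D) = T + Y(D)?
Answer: 90998932/55374913 ≈ 1.6433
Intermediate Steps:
Y(S) = -20 + S
V(u, D) = 218 + D (V(u, D) = 238 + (-20 + D) = 218 + D)
V(-11, 522)/r - 430576/(-267974) = (218 + 522)/20251 - 430576/(-267974) = 740*(1/20251) - 430576*(-1/267974) = 740/20251 + 215288/133987 = 90998932/55374913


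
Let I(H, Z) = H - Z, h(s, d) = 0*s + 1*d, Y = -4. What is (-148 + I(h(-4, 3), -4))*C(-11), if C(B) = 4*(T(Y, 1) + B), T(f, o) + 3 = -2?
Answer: 9024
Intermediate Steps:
T(f, o) = -5 (T(f, o) = -3 - 2 = -5)
h(s, d) = d (h(s, d) = 0 + d = d)
C(B) = -20 + 4*B (C(B) = 4*(-5 + B) = -20 + 4*B)
(-148 + I(h(-4, 3), -4))*C(-11) = (-148 + (3 - 1*(-4)))*(-20 + 4*(-11)) = (-148 + (3 + 4))*(-20 - 44) = (-148 + 7)*(-64) = -141*(-64) = 9024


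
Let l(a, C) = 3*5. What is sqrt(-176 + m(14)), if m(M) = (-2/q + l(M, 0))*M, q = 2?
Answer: 2*sqrt(5) ≈ 4.4721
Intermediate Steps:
l(a, C) = 15
m(M) = 14*M (m(M) = (-2/2 + 15)*M = (-2*1/2 + 15)*M = (-1 + 15)*M = 14*M)
sqrt(-176 + m(14)) = sqrt(-176 + 14*14) = sqrt(-176 + 196) = sqrt(20) = 2*sqrt(5)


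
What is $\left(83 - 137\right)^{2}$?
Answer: $2916$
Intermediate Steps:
$\left(83 - 137\right)^{2} = \left(-54\right)^{2} = 2916$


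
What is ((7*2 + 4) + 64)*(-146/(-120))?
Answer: 2993/30 ≈ 99.767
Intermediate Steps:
((7*2 + 4) + 64)*(-146/(-120)) = ((14 + 4) + 64)*(-146*(-1/120)) = (18 + 64)*(73/60) = 82*(73/60) = 2993/30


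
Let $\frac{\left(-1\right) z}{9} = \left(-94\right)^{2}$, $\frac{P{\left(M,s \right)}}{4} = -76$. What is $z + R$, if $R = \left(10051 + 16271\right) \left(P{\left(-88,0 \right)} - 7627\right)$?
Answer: $-208839306$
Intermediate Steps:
$P{\left(M,s \right)} = -304$ ($P{\left(M,s \right)} = 4 \left(-76\right) = -304$)
$z = -79524$ ($z = - 9 \left(-94\right)^{2} = \left(-9\right) 8836 = -79524$)
$R = -208759782$ ($R = \left(10051 + 16271\right) \left(-304 - 7627\right) = 26322 \left(-7931\right) = -208759782$)
$z + R = -79524 - 208759782 = -208839306$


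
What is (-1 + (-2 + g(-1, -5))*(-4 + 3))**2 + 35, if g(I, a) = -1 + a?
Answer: 84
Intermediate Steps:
(-1 + (-2 + g(-1, -5))*(-4 + 3))**2 + 35 = (-1 + (-2 + (-1 - 5))*(-4 + 3))**2 + 35 = (-1 + (-2 - 6)*(-1))**2 + 35 = (-1 - 8*(-1))**2 + 35 = (-1 + 8)**2 + 35 = 7**2 + 35 = 49 + 35 = 84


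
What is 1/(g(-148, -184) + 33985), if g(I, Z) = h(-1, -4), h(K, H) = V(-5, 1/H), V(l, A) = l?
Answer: 1/33980 ≈ 2.9429e-5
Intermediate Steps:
h(K, H) = -5
g(I, Z) = -5
1/(g(-148, -184) + 33985) = 1/(-5 + 33985) = 1/33980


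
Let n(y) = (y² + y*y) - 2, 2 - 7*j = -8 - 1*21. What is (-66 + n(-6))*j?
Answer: 124/7 ≈ 17.714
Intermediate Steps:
j = 31/7 (j = 2/7 - (-8 - 1*21)/7 = 2/7 - (-8 - 21)/7 = 2/7 - ⅐*(-29) = 2/7 + 29/7 = 31/7 ≈ 4.4286)
n(y) = -2 + 2*y² (n(y) = (y² + y²) - 2 = 2*y² - 2 = -2 + 2*y²)
(-66 + n(-6))*j = (-66 + (-2 + 2*(-6)²))*(31/7) = (-66 + (-2 + 2*36))*(31/7) = (-66 + (-2 + 72))*(31/7) = (-66 + 70)*(31/7) = 4*(31/7) = 124/7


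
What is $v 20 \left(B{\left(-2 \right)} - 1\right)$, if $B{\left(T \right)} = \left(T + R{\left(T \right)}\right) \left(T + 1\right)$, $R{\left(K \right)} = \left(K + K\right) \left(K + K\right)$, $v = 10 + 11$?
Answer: $-6300$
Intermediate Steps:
$v = 21$
$R{\left(K \right)} = 4 K^{2}$ ($R{\left(K \right)} = 2 K 2 K = 4 K^{2}$)
$B{\left(T \right)} = \left(1 + T\right) \left(T + 4 T^{2}\right)$ ($B{\left(T \right)} = \left(T + 4 T^{2}\right) \left(T + 1\right) = \left(T + 4 T^{2}\right) \left(1 + T\right) = \left(1 + T\right) \left(T + 4 T^{2}\right)$)
$v 20 \left(B{\left(-2 \right)} - 1\right) = 21 \cdot 20 \left(- 2 \left(1 + 4 \left(-2\right)^{2} + 5 \left(-2\right)\right) - 1\right) = 420 \left(- 2 \left(1 + 4 \cdot 4 - 10\right) - 1\right) = 420 \left(- 2 \left(1 + 16 - 10\right) - 1\right) = 420 \left(\left(-2\right) 7 - 1\right) = 420 \left(-14 - 1\right) = 420 \left(-15\right) = -6300$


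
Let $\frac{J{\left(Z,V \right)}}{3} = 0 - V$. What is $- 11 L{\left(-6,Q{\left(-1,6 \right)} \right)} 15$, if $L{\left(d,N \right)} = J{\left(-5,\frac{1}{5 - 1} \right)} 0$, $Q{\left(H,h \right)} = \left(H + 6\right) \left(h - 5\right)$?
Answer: $0$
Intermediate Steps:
$J{\left(Z,V \right)} = - 3 V$ ($J{\left(Z,V \right)} = 3 \left(0 - V\right) = 3 \left(- V\right) = - 3 V$)
$Q{\left(H,h \right)} = \left(-5 + h\right) \left(6 + H\right)$ ($Q{\left(H,h \right)} = \left(6 + H\right) \left(-5 + h\right) = \left(-5 + h\right) \left(6 + H\right)$)
$L{\left(d,N \right)} = 0$ ($L{\left(d,N \right)} = - \frac{3}{5 - 1} \cdot 0 = - \frac{3}{4} \cdot 0 = \left(-3\right) \frac{1}{4} \cdot 0 = \left(- \frac{3}{4}\right) 0 = 0$)
$- 11 L{\left(-6,Q{\left(-1,6 \right)} \right)} 15 = \left(-11\right) 0 \cdot 15 = 0 \cdot 15 = 0$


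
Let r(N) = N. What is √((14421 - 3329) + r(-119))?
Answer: √10973 ≈ 104.75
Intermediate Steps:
√((14421 - 3329) + r(-119)) = √((14421 - 3329) - 119) = √(11092 - 119) = √10973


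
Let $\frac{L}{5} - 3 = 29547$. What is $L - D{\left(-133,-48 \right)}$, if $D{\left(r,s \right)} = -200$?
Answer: $147950$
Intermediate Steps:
$L = 147750$ ($L = 15 + 5 \cdot 29547 = 15 + 147735 = 147750$)
$L - D{\left(-133,-48 \right)} = 147750 - -200 = 147750 + 200 = 147950$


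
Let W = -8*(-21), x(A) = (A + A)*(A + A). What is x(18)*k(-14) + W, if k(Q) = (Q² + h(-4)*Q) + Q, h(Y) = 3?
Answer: 181608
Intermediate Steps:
k(Q) = Q² + 4*Q (k(Q) = (Q² + 3*Q) + Q = Q² + 4*Q)
x(A) = 4*A² (x(A) = (2*A)*(2*A) = 4*A²)
W = 168
x(18)*k(-14) + W = (4*18²)*(-14*(4 - 14)) + 168 = (4*324)*(-14*(-10)) + 168 = 1296*140 + 168 = 181440 + 168 = 181608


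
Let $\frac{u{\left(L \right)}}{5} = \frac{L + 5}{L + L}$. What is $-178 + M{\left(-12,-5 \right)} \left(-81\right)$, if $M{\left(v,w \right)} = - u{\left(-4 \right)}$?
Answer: $- \frac{1829}{8} \approx -228.63$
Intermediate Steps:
$u{\left(L \right)} = \frac{5 \left(5 + L\right)}{2 L}$ ($u{\left(L \right)} = 5 \frac{L + 5}{L + L} = 5 \frac{5 + L}{2 L} = \frac{5 \left(5 + L\right)}{2 L}$)
$M{\left(v,w \right)} = \frac{5}{8}$ ($M{\left(v,w \right)} = - \frac{5 \left(5 - 4\right)}{2 \left(-4\right)} = - \frac{5 \left(-1\right) 1}{2 \cdot 4} = \left(-1\right) \left(- \frac{5}{8}\right) = \frac{5}{8}$)
$-178 + M{\left(-12,-5 \right)} \left(-81\right) = -178 + \frac{5}{8} \left(-81\right) = -178 - \frac{405}{8} = - \frac{1829}{8}$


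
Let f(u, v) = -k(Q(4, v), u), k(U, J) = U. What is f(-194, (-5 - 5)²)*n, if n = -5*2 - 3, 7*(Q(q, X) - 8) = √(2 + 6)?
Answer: 104 + 26*√2/7 ≈ 109.25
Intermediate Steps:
Q(q, X) = 8 + 2*√2/7 (Q(q, X) = 8 + √(2 + 6)/7 = 8 + √8/7 = 8 + (2*√2)/7 = 8 + 2*√2/7)
f(u, v) = -8 - 2*√2/7 (f(u, v) = -(8 + 2*√2/7) = -8 - 2*√2/7)
n = -13 (n = -10 - 3 = -13)
f(-194, (-5 - 5)²)*n = (-8 - 2*√2/7)*(-13) = 104 + 26*√2/7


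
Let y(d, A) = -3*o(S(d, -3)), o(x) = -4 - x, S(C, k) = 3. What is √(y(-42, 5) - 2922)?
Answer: I*√2901 ≈ 53.861*I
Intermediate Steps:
y(d, A) = 21 (y(d, A) = -3*(-4 - 1*3) = -3*(-4 - 3) = -3*(-7) = 21)
√(y(-42, 5) - 2922) = √(21 - 2922) = √(-2901) = I*√2901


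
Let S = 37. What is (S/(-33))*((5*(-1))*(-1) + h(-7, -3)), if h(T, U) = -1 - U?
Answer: -259/33 ≈ -7.8485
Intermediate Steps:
(S/(-33))*((5*(-1))*(-1) + h(-7, -3)) = (37/(-33))*((5*(-1))*(-1) + (-1 - 1*(-3))) = (37*(-1/33))*(-5*(-1) + (-1 + 3)) = -37*(5 + 2)/33 = -37/33*7 = -259/33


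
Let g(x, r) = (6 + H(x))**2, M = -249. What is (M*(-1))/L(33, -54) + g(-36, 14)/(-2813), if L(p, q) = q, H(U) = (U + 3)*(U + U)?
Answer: -102364111/50634 ≈ -2021.6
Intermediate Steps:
H(U) = 2*U*(3 + U) (H(U) = (3 + U)*(2*U) = 2*U*(3 + U))
g(x, r) = (6 + 2*x*(3 + x))**2
(M*(-1))/L(33, -54) + g(-36, 14)/(-2813) = -249*(-1)/(-54) + (4*(3 - 36*(3 - 36))**2)/(-2813) = 249*(-1/54) + (4*(3 - 36*(-33))**2)*(-1/2813) = -83/18 + (4*(3 + 1188)**2)*(-1/2813) = -83/18 + (4*1191**2)*(-1/2813) = -83/18 + (4*1418481)*(-1/2813) = -83/18 + 5673924*(-1/2813) = -83/18 - 5673924/2813 = -102364111/50634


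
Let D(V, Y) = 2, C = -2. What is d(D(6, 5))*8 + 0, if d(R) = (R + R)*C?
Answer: -64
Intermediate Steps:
d(R) = -4*R (d(R) = (R + R)*(-2) = (2*R)*(-2) = -4*R)
d(D(6, 5))*8 + 0 = -4*2*8 + 0 = -8*8 + 0 = -64 + 0 = -64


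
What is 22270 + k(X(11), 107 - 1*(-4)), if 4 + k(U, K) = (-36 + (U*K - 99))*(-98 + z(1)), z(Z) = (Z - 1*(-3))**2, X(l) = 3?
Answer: 6030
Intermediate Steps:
z(Z) = (3 + Z)**2 (z(Z) = (Z + 3)**2 = (3 + Z)**2)
k(U, K) = 11066 - 82*K*U (k(U, K) = -4 + (-36 + (U*K - 99))*(-98 + (3 + 1)**2) = -4 + (-36 + (K*U - 99))*(-98 + 4**2) = -4 + (-36 + (-99 + K*U))*(-98 + 16) = -4 + (-135 + K*U)*(-82) = -4 + (11070 - 82*K*U) = 11066 - 82*K*U)
22270 + k(X(11), 107 - 1*(-4)) = 22270 + (11066 - 82*(107 - 1*(-4))*3) = 22270 + (11066 - 82*(107 + 4)*3) = 22270 + (11066 - 82*111*3) = 22270 + (11066 - 27306) = 22270 - 16240 = 6030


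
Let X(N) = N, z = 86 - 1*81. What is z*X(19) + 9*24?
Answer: 311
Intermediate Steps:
z = 5 (z = 86 - 81 = 5)
z*X(19) + 9*24 = 5*19 + 9*24 = 95 + 216 = 311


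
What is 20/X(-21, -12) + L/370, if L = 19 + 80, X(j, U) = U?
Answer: -1553/1110 ≈ -1.3991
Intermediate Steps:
L = 99
20/X(-21, -12) + L/370 = 20/(-12) + 99/370 = 20*(-1/12) + 99*(1/370) = -5/3 + 99/370 = -1553/1110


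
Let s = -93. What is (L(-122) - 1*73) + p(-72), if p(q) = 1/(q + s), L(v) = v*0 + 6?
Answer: -11056/165 ≈ -67.006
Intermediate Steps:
L(v) = 6 (L(v) = 0 + 6 = 6)
p(q) = 1/(-93 + q) (p(q) = 1/(q - 93) = 1/(-93 + q))
(L(-122) - 1*73) + p(-72) = (6 - 1*73) + 1/(-93 - 72) = (6 - 73) + 1/(-165) = -67 - 1/165 = -11056/165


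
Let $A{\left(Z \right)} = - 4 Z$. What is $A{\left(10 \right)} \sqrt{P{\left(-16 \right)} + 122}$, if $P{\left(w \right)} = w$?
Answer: $- 40 \sqrt{106} \approx -411.83$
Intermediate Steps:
$A{\left(10 \right)} \sqrt{P{\left(-16 \right)} + 122} = \left(-4\right) 10 \sqrt{-16 + 122} = - 40 \sqrt{106}$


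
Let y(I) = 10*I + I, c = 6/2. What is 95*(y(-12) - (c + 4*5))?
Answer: -14725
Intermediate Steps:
c = 3 (c = 6*(1/2) = 3)
y(I) = 11*I
95*(y(-12) - (c + 4*5)) = 95*(11*(-12) - (3 + 4*5)) = 95*(-132 - (3 + 20)) = 95*(-132 - 1*23) = 95*(-132 - 23) = 95*(-155) = -14725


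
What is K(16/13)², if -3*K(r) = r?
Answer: 256/1521 ≈ 0.16831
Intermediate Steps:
K(r) = -r/3
K(16/13)² = (-16/(3*13))² = (-⅓*16/13)² = (-16/39)² = 256/1521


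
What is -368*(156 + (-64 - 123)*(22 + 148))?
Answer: 11641312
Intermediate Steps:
-368*(156 + (-64 - 123)*(22 + 148)) = -368*(156 - 187*170) = -368*(156 - 31790) = -368*(-31634) = 11641312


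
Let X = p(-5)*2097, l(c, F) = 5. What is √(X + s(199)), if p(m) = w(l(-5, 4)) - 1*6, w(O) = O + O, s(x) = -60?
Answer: 2*√2082 ≈ 91.258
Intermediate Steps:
w(O) = 2*O
p(m) = 4 (p(m) = 2*5 - 1*6 = 10 - 6 = 4)
X = 8388 (X = 4*2097 = 8388)
√(X + s(199)) = √(8388 - 60) = √8328 = 2*√2082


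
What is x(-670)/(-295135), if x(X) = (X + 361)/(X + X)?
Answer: -309/395480900 ≈ -7.8133e-7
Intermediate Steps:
x(X) = (361 + X)/(2*X) (x(X) = (361 + X)/((2*X)) = (361 + X)*(1/(2*X)) = (361 + X)/(2*X))
x(-670)/(-295135) = ((1/2)*(361 - 670)/(-670))/(-295135) = ((1/2)*(-1/670)*(-309))*(-1/295135) = (309/1340)*(-1/295135) = -309/395480900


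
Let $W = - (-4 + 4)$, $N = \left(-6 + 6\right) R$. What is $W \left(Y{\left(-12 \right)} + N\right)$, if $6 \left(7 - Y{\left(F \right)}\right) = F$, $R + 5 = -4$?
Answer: $0$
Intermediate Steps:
$R = -9$ ($R = -5 - 4 = -9$)
$Y{\left(F \right)} = 7 - \frac{F}{6}$
$N = 0$ ($N = \left(-6 + 6\right) \left(-9\right) = 0 \left(-9\right) = 0$)
$W = 0$ ($W = \left(-1\right) 0 = 0$)
$W \left(Y{\left(-12 \right)} + N\right) = 0 \left(\left(7 - -2\right) + 0\right) = 0 \left(\left(7 + 2\right) + 0\right) = 0 \left(9 + 0\right) = 0 \cdot 9 = 0$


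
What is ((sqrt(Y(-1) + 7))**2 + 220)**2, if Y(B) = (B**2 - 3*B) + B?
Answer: 52900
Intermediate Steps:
Y(B) = B**2 - 2*B
((sqrt(Y(-1) + 7))**2 + 220)**2 = ((sqrt(-(-2 - 1) + 7))**2 + 220)**2 = ((sqrt(-1*(-3) + 7))**2 + 220)**2 = ((sqrt(3 + 7))**2 + 220)**2 = ((sqrt(10))**2 + 220)**2 = (10 + 220)**2 = 230**2 = 52900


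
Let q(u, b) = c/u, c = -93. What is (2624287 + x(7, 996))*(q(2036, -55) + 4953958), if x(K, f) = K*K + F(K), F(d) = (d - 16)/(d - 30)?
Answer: 608803904036242115/46828 ≈ 1.3001e+13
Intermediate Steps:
F(d) = (-16 + d)/(-30 + d)
x(K, f) = K² + (-16 + K)/(-30 + K) (x(K, f) = K*K + (-16 + K)/(-30 + K) = K² + (-16 + K)/(-30 + K))
q(u, b) = -93/u
(2624287 + x(7, 996))*(q(2036, -55) + 4953958) = (2624287 + (-16 + 7 + 7²*(-30 + 7))/(-30 + 7))*(-93/2036 + 4953958) = (2624287 + (-16 + 7 + 49*(-23))/(-23))*(-93*1/2036 + 4953958) = (2624287 - (-16 + 7 - 1127)/23)*(-93/2036 + 4953958) = (2624287 - 1/23*(-1136))*(10086258395/2036) = (2624287 + 1136/23)*(10086258395/2036) = (60359737/23)*(10086258395/2036) = 608803904036242115/46828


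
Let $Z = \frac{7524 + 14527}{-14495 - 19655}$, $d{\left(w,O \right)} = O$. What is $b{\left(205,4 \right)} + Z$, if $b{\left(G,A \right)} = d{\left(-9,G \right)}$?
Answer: $\frac{6978699}{34150} \approx 204.35$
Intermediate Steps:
$b{\left(G,A \right)} = G$
$Z = - \frac{22051}{34150}$ ($Z = \frac{22051}{-34150} = 22051 \left(- \frac{1}{34150}\right) = - \frac{22051}{34150} \approx -0.64571$)
$b{\left(205,4 \right)} + Z = 205 - \frac{22051}{34150} = \frac{6978699}{34150}$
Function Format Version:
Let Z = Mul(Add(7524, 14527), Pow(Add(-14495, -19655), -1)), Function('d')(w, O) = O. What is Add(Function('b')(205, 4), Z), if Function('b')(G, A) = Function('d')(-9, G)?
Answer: Rational(6978699, 34150) ≈ 204.35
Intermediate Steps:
Function('b')(G, A) = G
Z = Rational(-22051, 34150) (Z = Mul(22051, Pow(-34150, -1)) = Mul(22051, Rational(-1, 34150)) = Rational(-22051, 34150) ≈ -0.64571)
Add(Function('b')(205, 4), Z) = Add(205, Rational(-22051, 34150)) = Rational(6978699, 34150)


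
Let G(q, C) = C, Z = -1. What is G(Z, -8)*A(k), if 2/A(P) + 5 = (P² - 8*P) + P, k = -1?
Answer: -16/3 ≈ -5.3333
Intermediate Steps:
A(P) = 2/(-5 + P² - 7*P) (A(P) = 2/(-5 + ((P² - 8*P) + P)) = 2/(-5 + (P² - 7*P)) = 2/(-5 + P² - 7*P))
G(Z, -8)*A(k) = -16/(-5 + (-1)² - 7*(-1)) = -16/(-5 + 1 + 7) = -16/3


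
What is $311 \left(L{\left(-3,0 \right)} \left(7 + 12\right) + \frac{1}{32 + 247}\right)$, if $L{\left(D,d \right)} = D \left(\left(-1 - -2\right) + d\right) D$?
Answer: $\frac{14837810}{279} \approx 53182.0$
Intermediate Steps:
$L{\left(D,d \right)} = D^{2} \left(1 + d\right)$ ($L{\left(D,d \right)} = D \left(\left(-1 + 2\right) + d\right) D = D \left(1 + d\right) D = D^{2} \left(1 + d\right)$)
$311 \left(L{\left(-3,0 \right)} \left(7 + 12\right) + \frac{1}{32 + 247}\right) = 311 \left(\left(-3\right)^{2} \left(1 + 0\right) \left(7 + 12\right) + \frac{1}{32 + 247}\right) = 311 \left(9 \cdot 1 \cdot 19 + \frac{1}{279}\right) = 311 \left(9 \cdot 19 + \frac{1}{279}\right) = 311 \left(171 + \frac{1}{279}\right) = 311 \cdot \frac{47710}{279} = \frac{14837810}{279}$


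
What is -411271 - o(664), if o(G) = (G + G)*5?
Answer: -417911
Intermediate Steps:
o(G) = 10*G (o(G) = (2*G)*5 = 10*G)
-411271 - o(664) = -411271 - 10*664 = -411271 - 1*6640 = -411271 - 6640 = -417911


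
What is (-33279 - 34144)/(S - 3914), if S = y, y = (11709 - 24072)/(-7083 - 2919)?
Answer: 224788282/13045155 ≈ 17.232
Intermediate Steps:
y = 4121/3334 (y = -12363/(-10002) = -12363*(-1/10002) = 4121/3334 ≈ 1.2361)
S = 4121/3334 ≈ 1.2361
(-33279 - 34144)/(S - 3914) = (-33279 - 34144)/(4121/3334 - 3914) = -67423/(-13045155/3334) = -67423*(-3334/13045155) = 224788282/13045155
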